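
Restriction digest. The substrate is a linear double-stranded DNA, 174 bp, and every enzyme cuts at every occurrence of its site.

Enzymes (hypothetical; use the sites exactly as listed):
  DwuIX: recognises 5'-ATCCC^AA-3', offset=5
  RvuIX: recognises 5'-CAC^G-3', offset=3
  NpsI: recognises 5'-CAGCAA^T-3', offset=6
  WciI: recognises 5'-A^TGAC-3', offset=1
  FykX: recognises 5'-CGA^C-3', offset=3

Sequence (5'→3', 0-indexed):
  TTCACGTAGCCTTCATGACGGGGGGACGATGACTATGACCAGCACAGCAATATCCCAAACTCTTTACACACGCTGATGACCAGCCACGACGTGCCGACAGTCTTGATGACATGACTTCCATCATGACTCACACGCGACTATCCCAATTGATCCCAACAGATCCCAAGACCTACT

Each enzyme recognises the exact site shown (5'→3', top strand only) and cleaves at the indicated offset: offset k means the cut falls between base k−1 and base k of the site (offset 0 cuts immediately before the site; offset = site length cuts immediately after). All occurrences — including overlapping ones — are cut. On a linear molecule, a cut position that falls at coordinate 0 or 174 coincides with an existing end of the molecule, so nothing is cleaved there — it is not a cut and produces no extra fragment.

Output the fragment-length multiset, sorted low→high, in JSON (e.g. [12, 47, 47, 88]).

Site scan:
  DwuIX ATCCCAA/5: at [51, 139, 149, 159] ⇒ [56, 144, 154, 164]
  RvuIX CACG/3: at [2, 68, 84, 130] ⇒ [5, 71, 87, 133]
  NpsI CAGCAAT/6: at [44] ⇒ [50]
  WciI ATGAC/1: at [14, 28, 34, 75, 105, 110, 122] ⇒ [15, 29, 35, 76, 106, 111, 123]
  FykX CGAC/3: at [86, 94, 134] ⇒ [89, 97, 137]

Pooled cuts: [5, 15, 29, 35, 50, 56, 71, 76, 87, 89, 97, 106, 111, 123, 133, 137, 144, 154, 164]

Fragment lengths:
  [0,5): 5 bp
  [5,15): 10 bp
  [15,29): 14 bp
  [29,35): 6 bp
  [35,50): 15 bp
  [50,56): 6 bp
  [56,71): 15 bp
  [71,76): 5 bp
  [76,87): 11 bp
  [87,89): 2 bp
  [89,97): 8 bp
  [97,106): 9 bp
  [106,111): 5 bp
  [111,123): 12 bp
  [123,133): 10 bp
  [133,137): 4 bp
  [137,144): 7 bp
  [144,154): 10 bp
  [154,164): 10 bp
  [164,174): 10 bp

[2,4,5,5,5,6,6,7,8,9,10,10,10,10,10,11,12,14,15,15]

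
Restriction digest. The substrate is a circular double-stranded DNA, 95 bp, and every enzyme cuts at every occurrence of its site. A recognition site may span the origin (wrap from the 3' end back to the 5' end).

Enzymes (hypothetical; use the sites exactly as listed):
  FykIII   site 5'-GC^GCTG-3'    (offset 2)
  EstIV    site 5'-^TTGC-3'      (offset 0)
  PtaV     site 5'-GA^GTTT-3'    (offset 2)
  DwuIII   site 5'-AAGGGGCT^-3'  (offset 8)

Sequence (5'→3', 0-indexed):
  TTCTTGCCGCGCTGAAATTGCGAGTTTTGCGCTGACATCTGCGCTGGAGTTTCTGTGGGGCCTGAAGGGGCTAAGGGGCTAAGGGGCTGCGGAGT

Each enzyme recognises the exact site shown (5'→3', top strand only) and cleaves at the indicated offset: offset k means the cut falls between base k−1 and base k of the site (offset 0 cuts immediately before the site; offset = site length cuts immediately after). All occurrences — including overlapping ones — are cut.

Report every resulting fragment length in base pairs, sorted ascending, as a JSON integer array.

Scan for sites:
  FykIII GCGCTG/2: at [8, 28, 40] ⇒ [10, 30, 42]
  EstIV TTGC/0: at [3, 17, 26] ⇒ [3, 17, 26]
  PtaV GAGTTT/2: at [21, 46, 91] ⇒ [23, 48, 93]
  DwuIII AAGGGGCT/8: at [64, 72, 80] ⇒ [72, 80, 88]

Pooled cuts: [3, 10, 17, 23, 26, 30, 42, 48, 72, 80, 88, 93]

Fragment lengths:
  3→10: 7 bp
  10→17: 7 bp
  17→23: 6 bp
  23→26: 3 bp
  26→30: 4 bp
  30→42: 12 bp
  42→48: 6 bp
  48→72: 24 bp
  72→80: 8 bp
  80→88: 8 bp
  88→93: 5 bp
  93→3 (wrap): 95-93+3 = 5 bp

[3,4,5,5,6,6,7,7,8,8,12,24]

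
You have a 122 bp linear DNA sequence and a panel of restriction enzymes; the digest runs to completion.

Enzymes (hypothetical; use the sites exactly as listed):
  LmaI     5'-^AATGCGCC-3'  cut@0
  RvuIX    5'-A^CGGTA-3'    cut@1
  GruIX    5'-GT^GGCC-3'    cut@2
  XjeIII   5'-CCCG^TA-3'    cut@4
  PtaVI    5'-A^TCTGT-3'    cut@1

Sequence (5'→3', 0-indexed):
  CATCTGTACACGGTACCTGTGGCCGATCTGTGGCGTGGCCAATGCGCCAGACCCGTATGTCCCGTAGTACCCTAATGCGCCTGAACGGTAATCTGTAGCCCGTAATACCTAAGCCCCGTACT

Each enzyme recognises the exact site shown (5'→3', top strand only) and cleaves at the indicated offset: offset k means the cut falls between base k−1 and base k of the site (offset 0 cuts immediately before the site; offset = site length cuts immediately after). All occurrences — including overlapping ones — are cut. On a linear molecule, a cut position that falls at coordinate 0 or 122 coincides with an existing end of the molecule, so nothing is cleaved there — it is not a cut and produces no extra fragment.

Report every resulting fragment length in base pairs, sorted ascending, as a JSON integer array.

[2,4,4,6,6,8,9,9,10,10,11,12,15,16]

Per-enzyme occurrences:
  LmaI AATGCGCC/0: at [40, 73] ⇒ [40, 73]
  RvuIX ACGGTA/1: at [9, 84] ⇒ [10, 85]
  GruIX GTGGCC/2: at [18, 34] ⇒ [20, 36]
  XjeIII CCCGTA/4: at [51, 60, 98, 114] ⇒ [55, 64, 102, 118]
  PtaVI ATCTGT/1: at [1, 25, 90] ⇒ [2, 26, 91]

All cut coordinates (distinct, sorted): [2, 10, 20, 26, 36, 40, 55, 64, 73, 85, 91, 102, 118]

Fragments:
  [0,2): 2 bp
  [2,10): 8 bp
  [10,20): 10 bp
  [20,26): 6 bp
  [26,36): 10 bp
  [36,40): 4 bp
  [40,55): 15 bp
  [55,64): 9 bp
  [64,73): 9 bp
  [73,85): 12 bp
  [85,91): 6 bp
  [91,102): 11 bp
  [102,118): 16 bp
  [118,122): 4 bp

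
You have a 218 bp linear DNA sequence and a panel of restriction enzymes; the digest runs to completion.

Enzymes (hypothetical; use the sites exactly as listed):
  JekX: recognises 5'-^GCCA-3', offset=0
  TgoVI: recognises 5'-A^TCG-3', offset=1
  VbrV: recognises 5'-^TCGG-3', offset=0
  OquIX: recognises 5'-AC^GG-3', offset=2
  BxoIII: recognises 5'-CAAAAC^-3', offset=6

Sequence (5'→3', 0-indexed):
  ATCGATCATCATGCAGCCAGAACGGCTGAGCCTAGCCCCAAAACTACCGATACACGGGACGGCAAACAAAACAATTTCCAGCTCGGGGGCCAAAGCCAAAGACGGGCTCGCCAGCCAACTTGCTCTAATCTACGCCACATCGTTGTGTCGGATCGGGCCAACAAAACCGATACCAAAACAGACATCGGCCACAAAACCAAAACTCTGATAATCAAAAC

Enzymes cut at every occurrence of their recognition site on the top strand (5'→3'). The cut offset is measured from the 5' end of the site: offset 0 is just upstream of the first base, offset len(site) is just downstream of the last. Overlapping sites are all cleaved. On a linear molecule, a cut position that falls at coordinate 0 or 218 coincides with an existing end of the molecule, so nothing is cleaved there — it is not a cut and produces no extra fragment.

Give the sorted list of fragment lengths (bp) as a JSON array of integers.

[1,3,4,4,5,5,5,6,6,6,6,6,8,8,9,10,10,11,11,12,12,14,15,20,21]

Site scan:
  JekX GCCA/0: at [15, 88, 94, 109, 113, 133, 156, 187] ⇒ [15, 88, 94, 109, 113, 133, 156, 187]
  TgoVI ATCG/1: at [0, 138, 151, 183] ⇒ [1, 139, 152, 184]
  VbrV TCGG/0: at [82, 147, 152, 184] ⇒ [82, 147, 152, 184]
  OquIX ACGG/2: at [21, 53, 58, 101] ⇒ [23, 55, 60, 103]
  BxoIII CAAAAC/6: at [38, 66, 161, 173, 191, 197, 212] ⇒ [44, 72, 167, 179, 197, 203] (position 218 is a terminus of the linear molecule — no cut)

Pooled cuts: [1, 15, 23, 44, 55, 60, 72, 82, 88, 94, 103, 109, 113, 133, 139, 147, 152, 156, 167, 179, 184, 187, 197, 203]

Fragments:
  [0,1): 1 bp
  [1,15): 14 bp
  [15,23): 8 bp
  [23,44): 21 bp
  [44,55): 11 bp
  [55,60): 5 bp
  [60,72): 12 bp
  [72,82): 10 bp
  [82,88): 6 bp
  [88,94): 6 bp
  [94,103): 9 bp
  [103,109): 6 bp
  [109,113): 4 bp
  [113,133): 20 bp
  [133,139): 6 bp
  [139,147): 8 bp
  [147,152): 5 bp
  [152,156): 4 bp
  [156,167): 11 bp
  [167,179): 12 bp
  [179,184): 5 bp
  [184,187): 3 bp
  [187,197): 10 bp
  [197,203): 6 bp
  [203,218): 15 bp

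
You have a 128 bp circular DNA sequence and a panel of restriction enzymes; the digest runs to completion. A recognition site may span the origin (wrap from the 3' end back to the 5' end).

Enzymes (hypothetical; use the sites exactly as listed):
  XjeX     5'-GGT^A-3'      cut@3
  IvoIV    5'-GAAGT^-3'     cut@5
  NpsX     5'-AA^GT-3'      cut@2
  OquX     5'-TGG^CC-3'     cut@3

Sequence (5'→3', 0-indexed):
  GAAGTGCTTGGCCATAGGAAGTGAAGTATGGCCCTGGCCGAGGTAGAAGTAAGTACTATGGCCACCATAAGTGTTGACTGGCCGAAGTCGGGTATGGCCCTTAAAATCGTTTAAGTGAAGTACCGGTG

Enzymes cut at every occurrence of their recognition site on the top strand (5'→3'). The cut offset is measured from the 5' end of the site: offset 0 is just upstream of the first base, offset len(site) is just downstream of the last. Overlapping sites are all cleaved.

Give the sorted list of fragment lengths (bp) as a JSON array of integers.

Per-enzyme occurrences:
  XjeX (GGTA, off=3): starts [41, 90] → cuts [44, 93]
  IvoIV (GAAGT, off=5): starts [0, 17, 22, 45, 83, 116] → cuts [5, 22, 27, 50, 88, 121]
  NpsX (AAGT, off=2): starts [1, 18, 23, 46, 50, 68, 84, 112, 117] → cuts [3, 20, 25, 48, 52, 70, 86, 114, 119]
  OquX (TGGCC, off=3): starts [8, 28, 34, 58, 78, 94] → cuts [11, 31, 37, 61, 81, 97]

Pooled cuts: [3, 5, 11, 20, 22, 25, 27, 31, 37, 44, 48, 50, 52, 61, 70, 81, 86, 88, 93, 97, 114, 119, 121]

Fragment lengths:
  3→5: 2 bp
  5→11: 6 bp
  11→20: 9 bp
  20→22: 2 bp
  22→25: 3 bp
  25→27: 2 bp
  27→31: 4 bp
  31→37: 6 bp
  37→44: 7 bp
  44→48: 4 bp
  48→50: 2 bp
  50→52: 2 bp
  52→61: 9 bp
  61→70: 9 bp
  70→81: 11 bp
  81→86: 5 bp
  86→88: 2 bp
  88→93: 5 bp
  93→97: 4 bp
  97→114: 17 bp
  114→119: 5 bp
  119→121: 2 bp
  121→3 (wrap): 128-121+3 = 10 bp

[2,2,2,2,2,2,2,3,4,4,4,5,5,5,6,6,7,9,9,9,10,11,17]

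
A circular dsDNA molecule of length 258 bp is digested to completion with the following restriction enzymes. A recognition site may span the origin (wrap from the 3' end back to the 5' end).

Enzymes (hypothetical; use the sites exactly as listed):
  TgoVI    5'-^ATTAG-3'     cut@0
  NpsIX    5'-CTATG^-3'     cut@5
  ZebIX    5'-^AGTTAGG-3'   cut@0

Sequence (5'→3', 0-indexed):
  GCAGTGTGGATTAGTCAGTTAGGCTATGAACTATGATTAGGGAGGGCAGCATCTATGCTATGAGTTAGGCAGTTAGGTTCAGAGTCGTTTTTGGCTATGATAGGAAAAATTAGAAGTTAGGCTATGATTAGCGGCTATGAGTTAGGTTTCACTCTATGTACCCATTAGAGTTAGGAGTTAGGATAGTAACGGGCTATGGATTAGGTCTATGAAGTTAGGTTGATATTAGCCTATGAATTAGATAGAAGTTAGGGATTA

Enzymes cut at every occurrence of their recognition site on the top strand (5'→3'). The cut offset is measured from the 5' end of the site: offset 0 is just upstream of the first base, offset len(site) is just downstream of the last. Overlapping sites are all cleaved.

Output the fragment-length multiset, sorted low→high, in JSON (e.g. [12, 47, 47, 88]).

[1,1,1,5,5,5,6,7,7,7,8,8,9,10,11,12,12,12,12,13,13,19,22,23,29]

Site scan:
  TgoVI (ATTAG, off=0): starts [9, 35, 108, 126, 163, 199, 224, 236, 254] → cuts [9, 35, 108, 126, 163, 199, 224, 236, 254]
  NpsIX (CTATG, off=5): starts [23, 30, 52, 57, 94, 121, 134, 153, 193, 206, 230] → cuts [28, 35, 57, 62, 99, 126, 139, 158, 198, 211, 235]
  ZebIX (AGTTAGG, off=0): starts [16, 62, 70, 114, 139, 168, 175, 212, 246] → cuts [16, 62, 70, 114, 139, 168, 175, 212, 246]

Pooled cuts: [9, 16, 28, 35, 57, 62, 70, 99, 108, 114, 126, 139, 158, 163, 168, 175, 198, 199, 211, 212, 224, 235, 236, 246, 254]

Fragments:
  9→16: 7 bp
  16→28: 12 bp
  28→35: 7 bp
  35→57: 22 bp
  57→62: 5 bp
  62→70: 8 bp
  70→99: 29 bp
  99→108: 9 bp
  108→114: 6 bp
  114→126: 12 bp
  126→139: 13 bp
  139→158: 19 bp
  158→163: 5 bp
  163→168: 5 bp
  168→175: 7 bp
  175→198: 23 bp
  198→199: 1 bp
  199→211: 12 bp
  211→212: 1 bp
  212→224: 12 bp
  224→235: 11 bp
  235→236: 1 bp
  236→246: 10 bp
  246→254: 8 bp
  254→9 (wrap): 258-254+9 = 13 bp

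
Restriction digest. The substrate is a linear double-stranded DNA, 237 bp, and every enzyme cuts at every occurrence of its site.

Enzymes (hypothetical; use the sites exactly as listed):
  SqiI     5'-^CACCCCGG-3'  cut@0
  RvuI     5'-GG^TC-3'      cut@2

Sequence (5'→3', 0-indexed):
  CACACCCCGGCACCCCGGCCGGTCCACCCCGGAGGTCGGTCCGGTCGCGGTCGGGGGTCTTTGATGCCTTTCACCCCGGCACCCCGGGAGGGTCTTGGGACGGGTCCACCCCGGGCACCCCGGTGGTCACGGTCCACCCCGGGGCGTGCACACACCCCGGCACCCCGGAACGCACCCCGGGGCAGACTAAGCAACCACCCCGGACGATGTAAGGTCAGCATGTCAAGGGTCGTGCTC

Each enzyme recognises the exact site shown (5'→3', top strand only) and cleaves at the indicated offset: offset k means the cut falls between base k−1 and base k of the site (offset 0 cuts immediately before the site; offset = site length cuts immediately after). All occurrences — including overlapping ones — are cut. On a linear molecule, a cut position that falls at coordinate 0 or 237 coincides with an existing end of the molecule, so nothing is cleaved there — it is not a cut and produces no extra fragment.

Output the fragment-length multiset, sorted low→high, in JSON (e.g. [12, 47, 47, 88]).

[2,2,2,2,4,5,6,6,7,8,8,8,8,9,11,11,12,12,12,13,14,15,18,19,23]

Per-enzyme occurrences:
  SqiI (CACCCCGG, off=0): starts [2, 10, 24, 71, 79, 106, 115, 134, 152, 160, 172, 195] → cuts [2, 10, 24, 71, 79, 106, 115, 134, 152, 160, 172, 195]
  RvuI (GGTC, off=2): starts [20, 33, 37, 42, 48, 55, 90, 102, 124, 130, 212, 227] → cuts [22, 35, 39, 44, 50, 57, 92, 104, 126, 132, 214, 229]

Pooled cuts: [2, 10, 22, 24, 35, 39, 44, 50, 57, 71, 79, 92, 104, 106, 115, 126, 132, 134, 152, 160, 172, 195, 214, 229]

Fragment lengths:
  [0,2): 2 bp
  [2,10): 8 bp
  [10,22): 12 bp
  [22,24): 2 bp
  [24,35): 11 bp
  [35,39): 4 bp
  [39,44): 5 bp
  [44,50): 6 bp
  [50,57): 7 bp
  [57,71): 14 bp
  [71,79): 8 bp
  [79,92): 13 bp
  [92,104): 12 bp
  [104,106): 2 bp
  [106,115): 9 bp
  [115,126): 11 bp
  [126,132): 6 bp
  [132,134): 2 bp
  [134,152): 18 bp
  [152,160): 8 bp
  [160,172): 12 bp
  [172,195): 23 bp
  [195,214): 19 bp
  [214,229): 15 bp
  [229,237): 8 bp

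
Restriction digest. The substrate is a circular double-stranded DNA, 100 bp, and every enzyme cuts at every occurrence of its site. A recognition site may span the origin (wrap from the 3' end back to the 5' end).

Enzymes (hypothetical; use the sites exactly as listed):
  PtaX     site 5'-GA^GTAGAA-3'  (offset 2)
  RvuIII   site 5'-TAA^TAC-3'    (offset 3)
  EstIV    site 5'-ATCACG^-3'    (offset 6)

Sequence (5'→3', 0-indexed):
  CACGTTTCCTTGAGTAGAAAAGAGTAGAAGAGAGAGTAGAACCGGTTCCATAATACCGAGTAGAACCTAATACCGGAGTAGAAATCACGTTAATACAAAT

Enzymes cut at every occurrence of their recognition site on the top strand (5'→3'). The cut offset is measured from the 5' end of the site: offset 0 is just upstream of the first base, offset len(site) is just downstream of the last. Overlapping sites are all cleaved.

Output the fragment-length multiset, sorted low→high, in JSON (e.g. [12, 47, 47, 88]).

[4,6,7,9,10,11,11,12,12,18]

Site scan:
  PtaX GAGTAGAA/2: at [11, 21, 33, 57, 75] ⇒ [13, 23, 35, 59, 77]
  RvuIII TAATAC/3: at [50, 67, 90] ⇒ [53, 70, 93]
  EstIV ATCACG/6: at [83, 98] ⇒ [4, 89]

All cut coordinates (distinct, sorted): [4, 13, 23, 35, 53, 59, 70, 77, 89, 93]

Fragment lengths:
  4→13: 9 bp
  13→23: 10 bp
  23→35: 12 bp
  35→53: 18 bp
  53→59: 6 bp
  59→70: 11 bp
  70→77: 7 bp
  77→89: 12 bp
  89→93: 4 bp
  93→4 (wrap): 100-93+4 = 11 bp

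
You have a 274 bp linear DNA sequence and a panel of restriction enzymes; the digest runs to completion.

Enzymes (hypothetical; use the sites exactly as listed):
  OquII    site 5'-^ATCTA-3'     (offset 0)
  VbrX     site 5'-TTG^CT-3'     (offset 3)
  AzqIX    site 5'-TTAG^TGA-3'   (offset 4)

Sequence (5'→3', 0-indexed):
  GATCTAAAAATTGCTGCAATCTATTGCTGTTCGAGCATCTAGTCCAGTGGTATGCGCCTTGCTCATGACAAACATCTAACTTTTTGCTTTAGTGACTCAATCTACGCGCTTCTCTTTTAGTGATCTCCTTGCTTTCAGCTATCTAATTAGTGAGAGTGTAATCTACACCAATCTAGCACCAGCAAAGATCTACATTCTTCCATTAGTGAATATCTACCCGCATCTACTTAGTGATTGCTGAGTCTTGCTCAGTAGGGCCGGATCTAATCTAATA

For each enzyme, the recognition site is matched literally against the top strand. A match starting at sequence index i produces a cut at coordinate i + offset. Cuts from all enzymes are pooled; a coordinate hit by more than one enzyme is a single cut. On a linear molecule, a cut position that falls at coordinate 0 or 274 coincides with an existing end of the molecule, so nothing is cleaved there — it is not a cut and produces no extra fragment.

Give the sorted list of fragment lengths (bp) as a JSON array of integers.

Scan for sites:
  OquII (ATCTA, off=0): starts [1, 18, 36, 73, 99, 140, 160, 170, 187, 211, 221, 261, 266] → cuts [1, 18, 36, 73, 99, 140, 160, 170, 187, 211, 221, 261, 266]
  VbrX (TTGCT, off=3): starts [10, 23, 58, 83, 128, 234, 244] → cuts [13, 26, 61, 86, 131, 237, 247]
  AzqIX (TTAGTGA, off=4): starts [88, 116, 146, 202, 227] → cuts [92, 120, 150, 206, 231]

Pooled cuts: [1, 13, 18, 26, 36, 61, 73, 86, 92, 99, 120, 131, 140, 150, 160, 170, 187, 206, 211, 221, 231, 237, 247, 261, 266]

Fragment lengths:
  [0,1): 1 bp
  [1,13): 12 bp
  [13,18): 5 bp
  [18,26): 8 bp
  [26,36): 10 bp
  [36,61): 25 bp
  [61,73): 12 bp
  [73,86): 13 bp
  [86,92): 6 bp
  [92,99): 7 bp
  [99,120): 21 bp
  [120,131): 11 bp
  [131,140): 9 bp
  [140,150): 10 bp
  [150,160): 10 bp
  [160,170): 10 bp
  [170,187): 17 bp
  [187,206): 19 bp
  [206,211): 5 bp
  [211,221): 10 bp
  [221,231): 10 bp
  [231,237): 6 bp
  [237,247): 10 bp
  [247,261): 14 bp
  [261,266): 5 bp
  [266,274): 8 bp

[1,5,5,5,6,6,7,8,8,9,10,10,10,10,10,10,10,11,12,12,13,14,17,19,21,25]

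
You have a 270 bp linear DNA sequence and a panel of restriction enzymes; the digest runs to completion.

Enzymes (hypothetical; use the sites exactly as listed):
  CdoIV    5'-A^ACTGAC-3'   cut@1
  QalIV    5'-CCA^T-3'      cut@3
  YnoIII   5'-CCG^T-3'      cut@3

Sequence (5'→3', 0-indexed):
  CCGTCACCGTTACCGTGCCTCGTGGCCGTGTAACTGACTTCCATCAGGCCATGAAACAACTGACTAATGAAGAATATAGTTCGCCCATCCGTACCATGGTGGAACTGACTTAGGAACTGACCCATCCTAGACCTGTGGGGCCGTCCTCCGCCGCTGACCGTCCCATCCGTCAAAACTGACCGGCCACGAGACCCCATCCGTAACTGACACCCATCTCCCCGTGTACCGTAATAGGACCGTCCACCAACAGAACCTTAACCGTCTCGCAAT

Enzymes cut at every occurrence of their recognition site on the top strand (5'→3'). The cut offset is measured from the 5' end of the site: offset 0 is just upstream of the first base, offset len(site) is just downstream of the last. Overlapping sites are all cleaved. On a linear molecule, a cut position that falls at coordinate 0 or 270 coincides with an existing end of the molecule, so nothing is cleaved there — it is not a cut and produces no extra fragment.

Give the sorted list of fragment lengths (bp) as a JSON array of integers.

[2,3,4,4,4,4,5,5,5,6,6,7,7,7,8,8,9,9,11,11,11,12,13,17,19,22,22,29]

Scan for sites:
  CdoIV AACTGAC/1: at [31, 57, 102, 114, 173, 201] ⇒ [32, 58, 103, 115, 174, 202]
  QalIV CCAT/3: at [40, 48, 84, 93, 121, 162, 193, 210] ⇒ [43, 51, 87, 96, 124, 165, 196, 213]
  YnoIII CCGT/3: at [0, 6, 12, 25, 88, 140, 157, 166, 197, 218, 225, 236, 258] ⇒ [3, 9, 15, 28, 91, 143, 160, 169, 200, 221, 228, 239, 261]

All cut coordinates (distinct, sorted): [3, 9, 15, 28, 32, 43, 51, 58, 87, 91, 96, 103, 115, 124, 143, 160, 165, 169, 174, 196, 200, 202, 213, 221, 228, 239, 261]

Fragment lengths:
  [0,3): 3 bp
  [3,9): 6 bp
  [9,15): 6 bp
  [15,28): 13 bp
  [28,32): 4 bp
  [32,43): 11 bp
  [43,51): 8 bp
  [51,58): 7 bp
  [58,87): 29 bp
  [87,91): 4 bp
  [91,96): 5 bp
  [96,103): 7 bp
  [103,115): 12 bp
  [115,124): 9 bp
  [124,143): 19 bp
  [143,160): 17 bp
  [160,165): 5 bp
  [165,169): 4 bp
  [169,174): 5 bp
  [174,196): 22 bp
  [196,200): 4 bp
  [200,202): 2 bp
  [202,213): 11 bp
  [213,221): 8 bp
  [221,228): 7 bp
  [228,239): 11 bp
  [239,261): 22 bp
  [261,270): 9 bp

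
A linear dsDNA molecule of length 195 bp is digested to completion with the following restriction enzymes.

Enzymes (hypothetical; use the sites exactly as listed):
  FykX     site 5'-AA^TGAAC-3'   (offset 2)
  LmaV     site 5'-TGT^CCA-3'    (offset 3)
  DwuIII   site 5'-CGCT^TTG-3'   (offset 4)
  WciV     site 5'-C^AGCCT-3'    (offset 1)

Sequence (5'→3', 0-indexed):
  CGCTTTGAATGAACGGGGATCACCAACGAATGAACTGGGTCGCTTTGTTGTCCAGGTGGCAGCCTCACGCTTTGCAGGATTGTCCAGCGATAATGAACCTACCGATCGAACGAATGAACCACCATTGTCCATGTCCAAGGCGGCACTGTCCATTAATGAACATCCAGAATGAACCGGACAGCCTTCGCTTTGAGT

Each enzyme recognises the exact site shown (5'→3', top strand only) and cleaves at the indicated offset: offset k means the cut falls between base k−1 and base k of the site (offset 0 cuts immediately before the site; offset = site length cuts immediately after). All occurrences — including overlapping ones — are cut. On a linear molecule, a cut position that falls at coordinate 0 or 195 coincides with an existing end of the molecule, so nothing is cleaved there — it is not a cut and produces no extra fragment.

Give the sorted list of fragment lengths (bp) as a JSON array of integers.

Per-enzyme occurrences:
  FykX (AATGAAC, off=2): starts [7, 28, 91, 112, 154, 167] → cuts [9, 30, 93, 114, 156, 169]
  LmaV (TGTCCA, off=3): starts [48, 80, 125, 131, 146] → cuts [51, 83, 128, 134, 149]
  DwuIII (CGCTTTG, off=4): starts [0, 40, 67, 185] → cuts [4, 44, 71, 189]
  WciV (CAGCCT, off=1): starts [59, 178] → cuts [60, 179]

All cut coordinates (distinct, sorted): [4, 9, 30, 44, 51, 60, 71, 83, 93, 114, 128, 134, 149, 156, 169, 179, 189]

Fragment lengths:
  [0,4): 4 bp
  [4,9): 5 bp
  [9,30): 21 bp
  [30,44): 14 bp
  [44,51): 7 bp
  [51,60): 9 bp
  [60,71): 11 bp
  [71,83): 12 bp
  [83,93): 10 bp
  [93,114): 21 bp
  [114,128): 14 bp
  [128,134): 6 bp
  [134,149): 15 bp
  [149,156): 7 bp
  [156,169): 13 bp
  [169,179): 10 bp
  [179,189): 10 bp
  [189,195): 6 bp

[4,5,6,6,7,7,9,10,10,10,11,12,13,14,14,15,21,21]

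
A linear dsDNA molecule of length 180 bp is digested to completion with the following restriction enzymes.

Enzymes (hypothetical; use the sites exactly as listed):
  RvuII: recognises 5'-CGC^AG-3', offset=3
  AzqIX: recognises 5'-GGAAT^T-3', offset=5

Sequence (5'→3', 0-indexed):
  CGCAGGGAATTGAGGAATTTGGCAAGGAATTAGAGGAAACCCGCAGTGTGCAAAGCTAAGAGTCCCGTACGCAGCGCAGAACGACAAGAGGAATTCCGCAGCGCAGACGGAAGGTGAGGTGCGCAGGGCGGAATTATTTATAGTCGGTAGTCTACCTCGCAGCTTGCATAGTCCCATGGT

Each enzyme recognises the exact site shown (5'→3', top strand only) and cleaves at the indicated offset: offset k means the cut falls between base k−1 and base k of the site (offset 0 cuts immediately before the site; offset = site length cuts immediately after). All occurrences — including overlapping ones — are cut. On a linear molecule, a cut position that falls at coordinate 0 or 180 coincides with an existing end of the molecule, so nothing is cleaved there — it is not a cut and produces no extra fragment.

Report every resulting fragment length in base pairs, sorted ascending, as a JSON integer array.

Site scan:
  RvuII CGCAG/3: at [0, 41, 69, 74, 96, 101, 121, 157] ⇒ [3, 44, 72, 77, 99, 104, 124, 160]
  AzqIX GGAATT/5: at [5, 13, 25, 89, 129] ⇒ [10, 18, 30, 94, 134]

All cut coordinates (distinct, sorted): [3, 10, 18, 30, 44, 72, 77, 94, 99, 104, 124, 134, 160]

Fragment lengths:
  [0,3): 3 bp
  [3,10): 7 bp
  [10,18): 8 bp
  [18,30): 12 bp
  [30,44): 14 bp
  [44,72): 28 bp
  [72,77): 5 bp
  [77,94): 17 bp
  [94,99): 5 bp
  [99,104): 5 bp
  [104,124): 20 bp
  [124,134): 10 bp
  [134,160): 26 bp
  [160,180): 20 bp

[3,5,5,5,7,8,10,12,14,17,20,20,26,28]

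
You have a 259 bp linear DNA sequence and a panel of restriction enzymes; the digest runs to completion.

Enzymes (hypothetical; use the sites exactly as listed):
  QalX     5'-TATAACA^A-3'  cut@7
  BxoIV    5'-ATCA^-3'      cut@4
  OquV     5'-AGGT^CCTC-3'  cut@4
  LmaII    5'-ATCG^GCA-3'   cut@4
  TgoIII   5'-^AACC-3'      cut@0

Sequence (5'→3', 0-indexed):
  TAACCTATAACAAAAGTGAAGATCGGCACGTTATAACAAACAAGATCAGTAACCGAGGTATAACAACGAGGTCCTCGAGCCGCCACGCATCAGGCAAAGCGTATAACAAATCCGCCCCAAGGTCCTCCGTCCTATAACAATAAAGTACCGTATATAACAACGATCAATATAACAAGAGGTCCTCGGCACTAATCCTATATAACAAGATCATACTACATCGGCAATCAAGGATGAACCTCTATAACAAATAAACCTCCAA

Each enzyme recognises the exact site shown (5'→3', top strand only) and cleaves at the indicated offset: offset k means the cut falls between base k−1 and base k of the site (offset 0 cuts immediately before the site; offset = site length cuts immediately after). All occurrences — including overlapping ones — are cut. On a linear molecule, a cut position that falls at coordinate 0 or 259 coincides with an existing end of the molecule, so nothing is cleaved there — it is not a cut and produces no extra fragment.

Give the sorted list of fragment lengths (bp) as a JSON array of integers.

[1,2,4,6,6,6,7,7,7,8,9,10,10,11,13,13,13,15,15,16,16,20,20,24]

Site scan:
  QalX TATAACAA/7: at [5, 31, 58, 101, 132, 152, 167, 197, 239] ⇒ [12, 38, 65, 108, 139, 159, 174, 204, 246]
  BxoIV ATCA/4: at [44, 88, 162, 206, 223] ⇒ [48, 92, 166, 210, 227]
  OquV AGGTCCTC/4: at [68, 119, 176] ⇒ [72, 123, 180]
  LmaII ATCGGCA/4: at [21, 216] ⇒ [25, 220]
  TgoIII AACC/0: at [1, 50, 233, 250] ⇒ [1, 50, 233, 250]

All cut coordinates (distinct, sorted): [1, 12, 25, 38, 48, 50, 65, 72, 92, 108, 123, 139, 159, 166, 174, 180, 204, 210, 220, 227, 233, 246, 250]

Fragments:
  [0,1): 1 bp
  [1,12): 11 bp
  [12,25): 13 bp
  [25,38): 13 bp
  [38,48): 10 bp
  [48,50): 2 bp
  [50,65): 15 bp
  [65,72): 7 bp
  [72,92): 20 bp
  [92,108): 16 bp
  [108,123): 15 bp
  [123,139): 16 bp
  [139,159): 20 bp
  [159,166): 7 bp
  [166,174): 8 bp
  [174,180): 6 bp
  [180,204): 24 bp
  [204,210): 6 bp
  [210,220): 10 bp
  [220,227): 7 bp
  [227,233): 6 bp
  [233,246): 13 bp
  [246,250): 4 bp
  [250,259): 9 bp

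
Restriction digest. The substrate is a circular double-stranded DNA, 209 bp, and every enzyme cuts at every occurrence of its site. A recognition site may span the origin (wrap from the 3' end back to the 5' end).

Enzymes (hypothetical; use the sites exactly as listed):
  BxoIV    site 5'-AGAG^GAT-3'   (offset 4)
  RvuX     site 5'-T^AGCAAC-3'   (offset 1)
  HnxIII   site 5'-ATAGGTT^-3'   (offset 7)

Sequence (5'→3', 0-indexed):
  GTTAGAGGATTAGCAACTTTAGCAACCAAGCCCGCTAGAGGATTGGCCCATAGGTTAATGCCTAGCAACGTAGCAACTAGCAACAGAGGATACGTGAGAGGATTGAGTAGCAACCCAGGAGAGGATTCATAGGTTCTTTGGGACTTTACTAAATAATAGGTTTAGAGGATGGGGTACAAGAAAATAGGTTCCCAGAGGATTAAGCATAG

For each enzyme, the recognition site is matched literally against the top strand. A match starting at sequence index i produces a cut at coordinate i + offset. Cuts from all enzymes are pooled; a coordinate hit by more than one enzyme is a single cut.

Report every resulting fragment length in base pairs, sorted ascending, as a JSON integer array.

Per-enzyme occurrences:
  BxoIV AGAGGAT/4: at [3, 36, 84, 96, 119, 163, 193] ⇒ [7, 40, 88, 100, 123, 167, 197]
  RvuX TAGCAAC/1: at [10, 19, 62, 70, 77, 107] ⇒ [11, 20, 63, 71, 78, 108]
  HnxIII ATAGGTT/7: at [49, 128, 155, 183, 205] ⇒ [3, 56, 135, 162, 190]

All cut coordinates (distinct, sorted): [3, 7, 11, 20, 40, 56, 63, 71, 78, 88, 100, 108, 123, 135, 162, 167, 190, 197]

Fragments:
  3→7: 4 bp
  7→11: 4 bp
  11→20: 9 bp
  20→40: 20 bp
  40→56: 16 bp
  56→63: 7 bp
  63→71: 8 bp
  71→78: 7 bp
  78→88: 10 bp
  88→100: 12 bp
  100→108: 8 bp
  108→123: 15 bp
  123→135: 12 bp
  135→162: 27 bp
  162→167: 5 bp
  167→190: 23 bp
  190→197: 7 bp
  197→3 (wrap): 209-197+3 = 15 bp

[4,4,5,7,7,7,8,8,9,10,12,12,15,15,16,20,23,27]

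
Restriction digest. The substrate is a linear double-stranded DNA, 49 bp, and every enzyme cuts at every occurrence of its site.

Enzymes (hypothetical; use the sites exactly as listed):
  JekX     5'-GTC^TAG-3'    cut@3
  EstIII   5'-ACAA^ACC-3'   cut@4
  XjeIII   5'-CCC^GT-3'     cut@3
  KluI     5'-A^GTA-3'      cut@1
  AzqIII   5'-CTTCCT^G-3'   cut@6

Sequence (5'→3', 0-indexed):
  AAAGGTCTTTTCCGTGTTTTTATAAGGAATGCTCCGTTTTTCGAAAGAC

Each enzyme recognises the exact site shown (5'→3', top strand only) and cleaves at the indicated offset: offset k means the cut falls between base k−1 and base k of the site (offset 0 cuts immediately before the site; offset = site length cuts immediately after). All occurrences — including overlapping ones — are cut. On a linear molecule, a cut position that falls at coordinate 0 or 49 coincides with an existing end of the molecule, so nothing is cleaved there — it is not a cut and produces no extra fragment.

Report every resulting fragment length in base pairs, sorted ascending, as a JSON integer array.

Scan for sites:
  JekX (GTCTAG, off=3): no sites
  EstIII (ACAAACC, off=4): no sites
  XjeIII (CCCGT, off=3): no sites
  KluI (AGTA, off=1): no sites
  AzqIII (CTTCCTG, off=6): no sites

All cut coordinates (distinct, sorted): ∅

Fragments:
  no cuts → one linear fragment of 49 bp

[49]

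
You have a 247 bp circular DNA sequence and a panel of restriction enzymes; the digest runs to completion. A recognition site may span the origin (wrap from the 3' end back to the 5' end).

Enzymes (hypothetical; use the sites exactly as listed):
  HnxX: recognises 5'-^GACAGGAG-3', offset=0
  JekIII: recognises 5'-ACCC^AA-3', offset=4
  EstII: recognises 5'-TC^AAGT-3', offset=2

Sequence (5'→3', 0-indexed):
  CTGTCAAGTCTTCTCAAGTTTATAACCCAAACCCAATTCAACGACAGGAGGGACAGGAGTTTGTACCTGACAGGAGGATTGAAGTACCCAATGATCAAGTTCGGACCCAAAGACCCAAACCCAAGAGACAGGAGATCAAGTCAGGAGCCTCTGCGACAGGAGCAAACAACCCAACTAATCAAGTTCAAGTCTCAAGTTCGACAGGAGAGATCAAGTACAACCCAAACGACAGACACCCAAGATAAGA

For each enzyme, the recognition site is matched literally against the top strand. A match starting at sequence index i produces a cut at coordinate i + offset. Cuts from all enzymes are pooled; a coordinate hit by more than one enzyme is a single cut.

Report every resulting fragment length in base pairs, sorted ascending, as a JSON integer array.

[4,6,6,6,6,7,7,8,8,8,9,10,11,11,12,13,13,14,15,17,17,18,21]

Scan for sites:
  HnxX GACAGGAG/0: at [42, 51, 68, 126, 154, 199] ⇒ [42, 51, 68, 126, 154, 199]
  JekIII ACCCAA/4: at [24, 30, 85, 104, 112, 118, 168, 219, 234] ⇒ [28, 34, 89, 108, 116, 122, 172, 223, 238]
  EstII TCAAGT/2: at [3, 13, 94, 135, 178, 184, 191, 210] ⇒ [5, 15, 96, 137, 180, 186, 193, 212]

Pooled cuts: [5, 15, 28, 34, 42, 51, 68, 89, 96, 108, 116, 122, 126, 137, 154, 172, 180, 186, 193, 199, 212, 223, 238]

Fragments:
  5→15: 10 bp
  15→28: 13 bp
  28→34: 6 bp
  34→42: 8 bp
  42→51: 9 bp
  51→68: 17 bp
  68→89: 21 bp
  89→96: 7 bp
  96→108: 12 bp
  108→116: 8 bp
  116→122: 6 bp
  122→126: 4 bp
  126→137: 11 bp
  137→154: 17 bp
  154→172: 18 bp
  172→180: 8 bp
  180→186: 6 bp
  186→193: 7 bp
  193→199: 6 bp
  199→212: 13 bp
  212→223: 11 bp
  223→238: 15 bp
  238→5 (wrap): 247-238+5 = 14 bp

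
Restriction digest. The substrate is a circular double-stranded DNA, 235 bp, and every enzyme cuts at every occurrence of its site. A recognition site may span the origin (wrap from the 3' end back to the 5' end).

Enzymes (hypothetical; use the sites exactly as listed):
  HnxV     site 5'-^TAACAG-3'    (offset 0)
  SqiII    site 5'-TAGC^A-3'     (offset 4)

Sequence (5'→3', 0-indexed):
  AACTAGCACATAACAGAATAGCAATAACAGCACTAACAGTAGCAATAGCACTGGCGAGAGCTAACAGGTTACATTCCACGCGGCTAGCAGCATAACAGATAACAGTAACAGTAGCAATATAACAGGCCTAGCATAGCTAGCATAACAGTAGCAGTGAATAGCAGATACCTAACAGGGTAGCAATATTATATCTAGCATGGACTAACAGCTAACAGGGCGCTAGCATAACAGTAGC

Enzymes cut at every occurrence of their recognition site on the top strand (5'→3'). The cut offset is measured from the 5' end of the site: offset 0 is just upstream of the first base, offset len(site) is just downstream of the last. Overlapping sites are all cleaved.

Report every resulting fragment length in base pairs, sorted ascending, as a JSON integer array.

[1,1,2,3,4,4,6,6,6,7,7,7,7,9,9,10,10,10,10,10,12,12,12,13,15,15,27]

Per-enzyme occurrences:
  HnxV TAACAG/0: at [10, 24, 33, 61, 92, 99, 105, 119, 142, 169, 202, 209, 225] ⇒ [10, 24, 33, 61, 92, 99, 105, 119, 142, 169, 202, 209, 225]
  SqiII TAGCA/4: at [3, 18, 39, 45, 84, 111, 128, 137, 148, 158, 177, 192, 220, 231] ⇒ [0, 7, 22, 43, 49, 88, 115, 132, 141, 152, 162, 181, 196, 224]

All cut coordinates (distinct, sorted): [0, 7, 10, 22, 24, 33, 43, 49, 61, 88, 92, 99, 105, 115, 119, 132, 141, 142, 152, 162, 169, 181, 196, 202, 209, 224, 225]

Fragments:
  0→7: 7 bp
  7→10: 3 bp
  10→22: 12 bp
  22→24: 2 bp
  24→33: 9 bp
  33→43: 10 bp
  43→49: 6 bp
  49→61: 12 bp
  61→88: 27 bp
  88→92: 4 bp
  92→99: 7 bp
  99→105: 6 bp
  105→115: 10 bp
  115→119: 4 bp
  119→132: 13 bp
  132→141: 9 bp
  141→142: 1 bp
  142→152: 10 bp
  152→162: 10 bp
  162→169: 7 bp
  169→181: 12 bp
  181→196: 15 bp
  196→202: 6 bp
  202→209: 7 bp
  209→224: 15 bp
  224→225: 1 bp
  225→0 (wrap): 235-225+0 = 10 bp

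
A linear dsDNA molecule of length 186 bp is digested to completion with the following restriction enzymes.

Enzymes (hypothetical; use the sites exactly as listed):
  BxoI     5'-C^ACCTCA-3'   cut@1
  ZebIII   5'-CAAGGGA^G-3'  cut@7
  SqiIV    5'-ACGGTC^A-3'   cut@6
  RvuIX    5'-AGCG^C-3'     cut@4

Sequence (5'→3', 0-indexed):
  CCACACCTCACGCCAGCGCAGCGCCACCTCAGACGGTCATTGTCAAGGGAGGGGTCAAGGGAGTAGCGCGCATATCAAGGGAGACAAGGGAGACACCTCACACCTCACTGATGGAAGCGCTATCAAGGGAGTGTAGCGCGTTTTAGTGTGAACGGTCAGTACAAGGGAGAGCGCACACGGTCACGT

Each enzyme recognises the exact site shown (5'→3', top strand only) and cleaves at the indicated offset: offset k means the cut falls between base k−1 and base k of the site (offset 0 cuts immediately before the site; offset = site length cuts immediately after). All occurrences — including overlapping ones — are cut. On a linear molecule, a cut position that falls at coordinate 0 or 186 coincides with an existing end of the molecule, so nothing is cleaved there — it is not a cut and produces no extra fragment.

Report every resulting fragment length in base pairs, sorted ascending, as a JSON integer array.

Per-enzyme occurrences:
  BxoI CACCTCA/1: at [3, 24, 93, 100] ⇒ [4, 25, 94, 101]
  ZebIII CAAGGGAG/7: at [43, 55, 75, 84, 123, 161] ⇒ [50, 62, 82, 91, 130, 168]
  SqiIV ACGGTCA/6: at [32, 151, 176] ⇒ [38, 157, 182]
  RvuIX AGCGC/4: at [14, 19, 64, 115, 134, 169] ⇒ [18, 23, 68, 119, 138, 173]

Pooled cuts: [4, 18, 23, 25, 38, 50, 62, 68, 82, 91, 94, 101, 119, 130, 138, 157, 168, 173, 182]

Fragment lengths:
  [0,4): 4 bp
  [4,18): 14 bp
  [18,23): 5 bp
  [23,25): 2 bp
  [25,38): 13 bp
  [38,50): 12 bp
  [50,62): 12 bp
  [62,68): 6 bp
  [68,82): 14 bp
  [82,91): 9 bp
  [91,94): 3 bp
  [94,101): 7 bp
  [101,119): 18 bp
  [119,130): 11 bp
  [130,138): 8 bp
  [138,157): 19 bp
  [157,168): 11 bp
  [168,173): 5 bp
  [173,182): 9 bp
  [182,186): 4 bp

[2,3,4,4,5,5,6,7,8,9,9,11,11,12,12,13,14,14,18,19]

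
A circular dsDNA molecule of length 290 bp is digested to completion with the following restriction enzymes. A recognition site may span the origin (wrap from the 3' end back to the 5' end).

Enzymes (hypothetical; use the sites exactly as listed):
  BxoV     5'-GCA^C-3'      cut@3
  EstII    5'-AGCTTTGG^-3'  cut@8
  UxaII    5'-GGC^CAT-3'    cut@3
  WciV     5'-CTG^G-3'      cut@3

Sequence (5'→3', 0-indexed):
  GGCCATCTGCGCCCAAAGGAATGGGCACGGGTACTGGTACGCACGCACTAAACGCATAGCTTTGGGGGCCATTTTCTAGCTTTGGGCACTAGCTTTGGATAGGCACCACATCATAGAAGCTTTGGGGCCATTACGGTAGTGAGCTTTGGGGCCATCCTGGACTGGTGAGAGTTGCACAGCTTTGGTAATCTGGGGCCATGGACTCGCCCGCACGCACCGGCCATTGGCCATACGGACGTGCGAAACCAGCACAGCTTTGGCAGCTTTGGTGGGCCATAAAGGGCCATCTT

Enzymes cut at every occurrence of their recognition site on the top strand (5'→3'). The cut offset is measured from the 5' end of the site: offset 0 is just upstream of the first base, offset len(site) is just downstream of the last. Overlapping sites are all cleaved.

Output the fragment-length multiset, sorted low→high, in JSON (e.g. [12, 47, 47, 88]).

[3,3,3,4,4,4,4,5,5,5,7,7,7,7,7,9,9,9,9,9,10,10,12,16,16,18,20,21,23,24]

Per-enzyme occurrences:
  BxoV GCAC/3: at [24, 40, 44, 85, 102, 173, 209, 213, 248] ⇒ [27, 43, 47, 88, 105, 176, 212, 216, 251]
  EstII AGCTTTGG/8: at [57, 77, 90, 117, 141, 177, 252, 261] ⇒ [65, 85, 98, 125, 149, 185, 260, 269]
  UxaII GGCCAT/3: at [0, 66, 125, 149, 193, 218, 225, 271, 281] ⇒ [3, 69, 128, 152, 196, 221, 228, 274, 284]
  WciV CTGG/3: at [33, 156, 161, 189] ⇒ [36, 159, 164, 192]

All cut coordinates (distinct, sorted): [3, 27, 36, 43, 47, 65, 69, 85, 88, 98, 105, 125, 128, 149, 152, 159, 164, 176, 185, 192, 196, 212, 216, 221, 228, 251, 260, 269, 274, 284]

Fragments:
  3→27: 24 bp
  27→36: 9 bp
  36→43: 7 bp
  43→47: 4 bp
  47→65: 18 bp
  65→69: 4 bp
  69→85: 16 bp
  85→88: 3 bp
  88→98: 10 bp
  98→105: 7 bp
  105→125: 20 bp
  125→128: 3 bp
  128→149: 21 bp
  149→152: 3 bp
  152→159: 7 bp
  159→164: 5 bp
  164→176: 12 bp
  176→185: 9 bp
  185→192: 7 bp
  192→196: 4 bp
  196→212: 16 bp
  212→216: 4 bp
  216→221: 5 bp
  221→228: 7 bp
  228→251: 23 bp
  251→260: 9 bp
  260→269: 9 bp
  269→274: 5 bp
  274→284: 10 bp
  284→3 (wrap): 290-284+3 = 9 bp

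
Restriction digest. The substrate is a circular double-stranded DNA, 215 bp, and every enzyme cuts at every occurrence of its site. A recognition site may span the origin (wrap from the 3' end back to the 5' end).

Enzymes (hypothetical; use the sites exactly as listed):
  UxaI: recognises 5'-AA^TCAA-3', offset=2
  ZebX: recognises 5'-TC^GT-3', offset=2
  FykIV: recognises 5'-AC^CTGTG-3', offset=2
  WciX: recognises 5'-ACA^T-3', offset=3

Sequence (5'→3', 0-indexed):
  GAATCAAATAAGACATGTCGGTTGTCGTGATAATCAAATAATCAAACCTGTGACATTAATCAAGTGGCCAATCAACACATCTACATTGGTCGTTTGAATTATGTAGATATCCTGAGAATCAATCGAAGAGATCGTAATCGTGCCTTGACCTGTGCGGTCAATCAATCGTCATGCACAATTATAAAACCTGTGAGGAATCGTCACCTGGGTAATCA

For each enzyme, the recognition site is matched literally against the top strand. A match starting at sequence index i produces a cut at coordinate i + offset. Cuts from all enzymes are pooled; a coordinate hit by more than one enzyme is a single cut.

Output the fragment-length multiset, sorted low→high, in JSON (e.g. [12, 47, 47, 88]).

Scan for sites:
  UxaI AATCAA/2: at [1, 31, 39, 57, 69, 116, 159] ⇒ [3, 33, 41, 59, 71, 118, 161]
  ZebX TCGT/2: at [24, 89, 131, 137, 165, 197] ⇒ [26, 91, 133, 139, 167, 199]
  FykIV ACCTGTG/2: at [45, 147, 185] ⇒ [47, 149, 187]
  WciX ACAT/3: at [12, 52, 76, 82] ⇒ [15, 55, 79, 85]

Pooled cuts: [3, 15, 26, 33, 41, 47, 55, 59, 71, 79, 85, 91, 118, 133, 139, 149, 161, 167, 187, 199]

Fragment lengths:
  3→15: 12 bp
  15→26: 11 bp
  26→33: 7 bp
  33→41: 8 bp
  41→47: 6 bp
  47→55: 8 bp
  55→59: 4 bp
  59→71: 12 bp
  71→79: 8 bp
  79→85: 6 bp
  85→91: 6 bp
  91→118: 27 bp
  118→133: 15 bp
  133→139: 6 bp
  139→149: 10 bp
  149→161: 12 bp
  161→167: 6 bp
  167→187: 20 bp
  187→199: 12 bp
  199→3 (wrap): 215-199+3 = 19 bp

[4,6,6,6,6,6,7,8,8,8,10,11,12,12,12,12,15,19,20,27]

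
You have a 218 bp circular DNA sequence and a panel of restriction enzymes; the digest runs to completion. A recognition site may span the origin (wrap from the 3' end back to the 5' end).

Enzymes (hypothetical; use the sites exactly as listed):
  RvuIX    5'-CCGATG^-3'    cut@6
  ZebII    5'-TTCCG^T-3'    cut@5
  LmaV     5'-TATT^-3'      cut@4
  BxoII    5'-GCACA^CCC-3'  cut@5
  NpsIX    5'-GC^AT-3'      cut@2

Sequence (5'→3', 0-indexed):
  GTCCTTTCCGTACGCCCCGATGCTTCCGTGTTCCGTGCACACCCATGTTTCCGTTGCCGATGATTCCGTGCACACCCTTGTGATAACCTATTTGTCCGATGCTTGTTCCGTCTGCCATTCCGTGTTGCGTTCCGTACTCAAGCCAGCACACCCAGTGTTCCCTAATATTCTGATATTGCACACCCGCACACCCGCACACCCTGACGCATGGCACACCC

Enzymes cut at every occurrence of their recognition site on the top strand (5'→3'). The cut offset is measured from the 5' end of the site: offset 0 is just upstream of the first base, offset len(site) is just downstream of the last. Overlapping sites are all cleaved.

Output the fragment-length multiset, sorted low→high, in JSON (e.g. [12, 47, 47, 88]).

Scan for sites:
  RvuIX (CCGATG, off=6): starts [16, 56, 95] → cuts [22, 62, 101]
  ZebII (TTCCGT, off=5): starts [5, 23, 30, 48, 63, 105, 117, 129] → cuts [10, 28, 35, 53, 68, 110, 122, 134]
  LmaV (TATT, off=4): starts [88, 165, 173] → cuts [92, 169, 177]
  BxoII (GCACACCC, off=5): starts [36, 69, 145, 177, 185, 193, 210] → cuts [41, 74, 150, 182, 190, 198, 215]
  NpsIX (GCAT, off=2): starts [205] → cuts [207]

All cut coordinates (distinct, sorted): [10, 22, 28, 35, 41, 53, 62, 68, 74, 92, 101, 110, 122, 134, 150, 169, 177, 182, 190, 198, 207, 215]

Fragments:
  10→22: 12 bp
  22→28: 6 bp
  28→35: 7 bp
  35→41: 6 bp
  41→53: 12 bp
  53→62: 9 bp
  62→68: 6 bp
  68→74: 6 bp
  74→92: 18 bp
  92→101: 9 bp
  101→110: 9 bp
  110→122: 12 bp
  122→134: 12 bp
  134→150: 16 bp
  150→169: 19 bp
  169→177: 8 bp
  177→182: 5 bp
  182→190: 8 bp
  190→198: 8 bp
  198→207: 9 bp
  207→215: 8 bp
  215→10 (wrap): 218-215+10 = 13 bp

[5,6,6,6,6,7,8,8,8,8,9,9,9,9,12,12,12,12,13,16,18,19]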